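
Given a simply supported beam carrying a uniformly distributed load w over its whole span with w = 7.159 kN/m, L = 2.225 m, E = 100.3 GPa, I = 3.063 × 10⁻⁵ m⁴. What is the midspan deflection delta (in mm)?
Model: a simply supported beam carrying a uniformly distributed load w over its whole span, so delta = (5·w·L^4) / (384·E·I).
Convert to SI units:
  w = 7.159 kN/m = 7159 N/m
  E = 100.3 GPa = 1.003 × 10¹¹ Pa
Substitute:
  delta = (5 × 7159 × 2.225^4) / (384 × (1.003 × 10¹¹) × (3.063 × 10⁻⁵))
  delta = 0.0007436 m
Convert: delta = 0.0007436 m = 0.7436 mm
Final answer: delta = 0.7436 mm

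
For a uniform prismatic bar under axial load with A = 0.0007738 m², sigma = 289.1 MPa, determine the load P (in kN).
Model: a uniform prismatic bar under axial load, so sigma = P / A.
Solve for P: P = sigma·A.
Convert to SI units:
  sigma = 289.1 MPa = 2.891 × 10⁸ Pa
Substitute:
  P = (2.891 × 10⁸) × 0.0007738
  P = 223700 N
Convert: P = 223700 N = 223.7 kN
Final answer: P = 223.7 kN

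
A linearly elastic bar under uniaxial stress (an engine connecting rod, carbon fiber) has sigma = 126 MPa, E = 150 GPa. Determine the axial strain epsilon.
Model: a linearly elastic bar under uniaxial stress, so epsilon = sigma / E.
Convert to SI units:
  sigma = 126 MPa = 1.26 × 10⁸ Pa
  E = 150 GPa = 1.5 × 10¹¹ Pa
Substitute:
  epsilon = (1.26 × 10⁸) / (1.5 × 10¹¹)
  epsilon = 0.00084
Final answer: epsilon = 0.00084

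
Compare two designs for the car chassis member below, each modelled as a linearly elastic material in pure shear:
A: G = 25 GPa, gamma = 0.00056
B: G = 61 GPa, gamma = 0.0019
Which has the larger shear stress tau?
Model: a linearly elastic material in pure shear, so tau = G·gamma (SI units).
  A: tau = (2.5 × 10¹⁰) × 0.00056 = 1.4 × 10⁷ Pa = 14 MPa
  B: tau = (6.1 × 10¹⁰) × 0.0019 = 1.159 × 10⁸ Pa = 115.9 MPa
115.9 MPa > 14 MPa, so B is larger.
Final answer: B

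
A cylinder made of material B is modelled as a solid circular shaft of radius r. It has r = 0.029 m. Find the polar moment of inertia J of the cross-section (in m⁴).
Model: a solid circular shaft of radius r, so J = (π·r^4) / 2.
Substitute:
  J = (π × 0.029^4) / 2
  J = 1.111 × 10⁻⁶ m⁴
Final answer: J = 1.111 × 10⁻⁶ m⁴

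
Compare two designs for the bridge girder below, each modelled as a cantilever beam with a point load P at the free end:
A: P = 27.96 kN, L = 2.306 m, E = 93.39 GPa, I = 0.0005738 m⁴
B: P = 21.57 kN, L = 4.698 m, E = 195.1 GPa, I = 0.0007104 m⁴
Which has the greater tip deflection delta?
Model: a cantilever beam with a point load P at the free end, so delta = (P·L^3) / (3·E·I) (SI units).
  A: delta = (27960 × 2.306^3) / (3 × (9.339 × 10¹⁰) × 0.0005738) = 0.002133 m = 2.133 mm
  B: delta = (21570 × 4.698^3) / (3 × (1.951 × 10¹¹) × 0.0007104) = 0.005379 m = 5.379 mm
5.379 mm > 2.133 mm, so B is larger.
Final answer: B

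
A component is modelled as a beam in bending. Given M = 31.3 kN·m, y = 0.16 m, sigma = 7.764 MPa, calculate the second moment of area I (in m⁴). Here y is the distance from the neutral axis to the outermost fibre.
Model: a beam in bending, so sigma = (M·y) / I.
Solve for I: I = (M·y) / sigma.
Convert to SI units:
  M = 31.3 kN·m = 31300 N·m
  sigma = 7.764 MPa = 7.764 × 10⁶ Pa
Substitute:
  I = (31300 × 0.16) / (7.764 × 10⁶)
  I = 0.000645 m⁴
Final answer: I = 0.000645 m⁴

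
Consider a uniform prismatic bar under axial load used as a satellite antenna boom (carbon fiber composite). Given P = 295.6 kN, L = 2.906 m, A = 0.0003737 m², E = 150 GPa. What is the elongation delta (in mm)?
Model: a uniform prismatic bar under axial load, so delta = (P·L) / (A·E).
Convert to SI units:
  P = 295.6 kN = 295600 N
  E = 150 GPa = 1.5 × 10¹¹ Pa
Substitute:
  delta = (295600 × 2.906) / (0.0003737 × (1.5 × 10¹¹))
  delta = 0.01532 m
Convert: delta = 0.01532 m = 15.32 mm
Final answer: delta = 15.32 mm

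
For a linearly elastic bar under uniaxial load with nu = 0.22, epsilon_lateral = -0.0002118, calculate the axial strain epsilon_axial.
Model: a linearly elastic bar under uniaxial load, so epsilon_lateral = -nu·epsilon_axial.
Solve for epsilon_axial: epsilon_axial = -epsilon_lateral / nu.
Substitute:
  epsilon_axial = -(-0.0002118) / 0.22
  epsilon_axial = 0.0009627
Final answer: epsilon_axial = 0.0009627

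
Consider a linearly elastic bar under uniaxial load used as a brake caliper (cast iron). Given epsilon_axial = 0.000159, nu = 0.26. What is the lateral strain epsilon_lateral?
Model: a linearly elastic bar under uniaxial load, so epsilon_lateral = -nu·epsilon_axial.
Substitute:
  epsilon_lateral = -(0.26 × 0.000159)
  epsilon_lateral = -4.134 × 10⁻⁵
Final answer: epsilon_lateral = -4.134 × 10⁻⁵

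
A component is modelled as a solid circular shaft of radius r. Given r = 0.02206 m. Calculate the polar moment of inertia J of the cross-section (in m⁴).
Model: a solid circular shaft of radius r, so J = (π·r^4) / 2.
Substitute:
  J = (π × 0.02206^4) / 2
  J = 3.72 × 10⁻⁷ m⁴
Final answer: J = 3.72 × 10⁻⁷ m⁴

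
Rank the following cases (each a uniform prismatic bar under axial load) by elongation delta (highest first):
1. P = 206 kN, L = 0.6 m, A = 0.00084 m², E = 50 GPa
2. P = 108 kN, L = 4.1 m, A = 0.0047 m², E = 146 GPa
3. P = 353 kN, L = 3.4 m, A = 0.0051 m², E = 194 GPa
Model: a uniform prismatic bar under axial load, so delta = (P·L) / (A·E) (SI units).
  Case 1: delta = (206000 × 0.6) / (0.00084 × (5 × 10¹⁰)) = 0.002943 m = 2.943 mm
  Case 2: delta = (108000 × 4.1) / (0.0047 × (1.46 × 10¹¹)) = 0.0006453 m = 0.6453 mm
  Case 3: delta = (353000 × 3.4) / (0.0051 × (1.94 × 10¹¹)) = 0.001213 m = 1.213 mm
Ordering: 2.943 mm (case 1) > 1.213 mm (case 3) > 0.6453 mm (case 2)
Final answer: 1, 3, 2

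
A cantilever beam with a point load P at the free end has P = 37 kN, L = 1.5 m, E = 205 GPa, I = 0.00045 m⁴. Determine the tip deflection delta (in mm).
Model: a cantilever beam with a point load P at the free end, so delta = (P·L^3) / (3·E·I).
Convert to SI units:
  P = 37 kN = 37000 N
  E = 205 GPa = 2.05 × 10¹¹ Pa
Substitute:
  delta = (37000 × 1.5^3) / (3 × (2.05 × 10¹¹) × 0.00045)
  delta = 0.0004512 m
Convert: delta = 0.0004512 m = 0.4512 mm
Final answer: delta = 0.4512 mm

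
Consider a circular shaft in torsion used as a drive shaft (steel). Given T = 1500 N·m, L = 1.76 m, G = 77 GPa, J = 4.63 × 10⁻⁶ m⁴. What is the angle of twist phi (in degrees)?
Model: a circular shaft in torsion, so phi = (T·L) / (G·J).
Convert to SI units:
  G = 77 GPa = 7.7 × 10¹⁰ Pa
Substitute:
  phi = (1500 × 1.76) / ((7.7 × 10¹⁰) × (4.63 × 10⁻⁶))
  phi = 0.007405 rad
Convert to degrees: phi = 0.007405 × 180/π = 0.4243°
Final answer: phi = 0.4243°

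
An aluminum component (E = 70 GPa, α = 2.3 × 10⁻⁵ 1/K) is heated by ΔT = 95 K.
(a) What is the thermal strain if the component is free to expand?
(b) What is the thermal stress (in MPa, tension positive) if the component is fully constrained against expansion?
(a) Free thermal strain ε_th = α·ΔT = (2.3 × 10⁻⁵) × 95 = 0.002185
(b) Fully constrained, the expansion is suppressed, so σ = -E·α·ΔT. Convert E = 70 GPa = 7 × 10¹⁰ Pa.
  σ = -(7 × 10¹⁰) × (2.3 × 10⁻⁵) × 95 = -1.53 × 10⁸ Pa = -153 MPa (compressive)
Final answer: (a) ε_th = 0.002185, (b) σ = -153 MPa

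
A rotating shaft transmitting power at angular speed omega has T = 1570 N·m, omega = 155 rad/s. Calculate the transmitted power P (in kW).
Model: a rotating shaft transmitting power at angular speed omega, so P = T·omega.
Substitute:
  P = 1570 × 155
  P = 243400 W
Convert: P = 243400 W = 243.4 kW
Final answer: P = 243.4 kW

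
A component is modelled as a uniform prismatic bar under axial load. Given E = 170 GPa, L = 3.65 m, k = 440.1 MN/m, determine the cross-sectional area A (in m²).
Model: a uniform prismatic bar under axial load, so k = (A·E) / L.
Solve for A: A = (k·L) / E.
Convert to SI units:
  E = 170 GPa = 1.7 × 10¹¹ Pa
  k = 440.1 MN/m = 4.401 × 10⁸ N/m
Substitute:
  A = ((4.401 × 10⁸) × 3.65) / (1.7 × 10¹¹)
  A = 0.009449 m²
Final answer: A = 0.009449 m²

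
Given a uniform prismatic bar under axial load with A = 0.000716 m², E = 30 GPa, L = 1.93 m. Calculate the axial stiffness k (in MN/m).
Model: a uniform prismatic bar under axial load, so k = (A·E) / L.
Convert to SI units:
  E = 30 GPa = 3 × 10¹⁰ Pa
Substitute:
  k = (0.000716 × (3 × 10¹⁰)) / 1.93
  k = 1.113 × 10⁷ N/m
Convert: k = 1.113 × 10⁷ N/m = 11.13 MN/m
Final answer: k = 11.13 MN/m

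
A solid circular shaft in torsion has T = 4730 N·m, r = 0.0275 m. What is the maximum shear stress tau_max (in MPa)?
Model: a solid circular shaft in torsion, so tau_max = (2·T) / (π·r^3).
Substitute:
  tau_max = (2 × 4730) / (π × 0.0275^3)
  tau_max = 1.448 × 10⁸ Pa
Convert: tau_max = 1.448 × 10⁸ Pa = 144.8 MPa
Final answer: tau_max = 144.8 MPa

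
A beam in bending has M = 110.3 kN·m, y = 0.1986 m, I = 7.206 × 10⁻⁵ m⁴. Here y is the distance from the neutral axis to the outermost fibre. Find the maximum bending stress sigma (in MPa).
Model: a beam in bending, so sigma = (M·y) / I.
Convert to SI units:
  M = 110.3 kN·m = 110300 N·m
Substitute:
  sigma = (110300 × 0.1986) / (7.206 × 10⁻⁵)
  sigma = 3.04 × 10⁸ Pa
Convert: sigma = 3.04 × 10⁸ Pa = 304 MPa
Final answer: sigma = 304 MPa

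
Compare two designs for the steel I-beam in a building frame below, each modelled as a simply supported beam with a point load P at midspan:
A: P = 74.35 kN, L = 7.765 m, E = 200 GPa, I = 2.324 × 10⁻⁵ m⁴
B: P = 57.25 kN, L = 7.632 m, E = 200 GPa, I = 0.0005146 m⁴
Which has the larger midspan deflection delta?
Model: a simply supported beam with a point load P at midspan, so delta = (P·L^3) / (48·E·I) (SI units).
  A: delta = (74350 × 7.765^3) / (48 × (2 × 10¹¹) × (2.324 × 10⁻⁵)) = 0.156 m = 156 mm
  B: delta = (57250 × 7.632^3) / (48 × (2 × 10¹¹) × 0.0005146) = 0.005152 m = 5.152 mm
156 mm > 5.152 mm, so A is larger.
Final answer: A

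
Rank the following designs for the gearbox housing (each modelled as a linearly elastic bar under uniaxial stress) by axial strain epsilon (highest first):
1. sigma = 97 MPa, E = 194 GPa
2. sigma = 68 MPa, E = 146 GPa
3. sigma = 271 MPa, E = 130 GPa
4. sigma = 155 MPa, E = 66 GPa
Model: a linearly elastic bar under uniaxial stress, so epsilon = sigma / E (SI units).
  Case 1: epsilon = (9.7 × 10⁷) / (1.94 × 10¹¹) = 0.0005
  Case 2: epsilon = (6.8 × 10⁷) / (1.46 × 10¹¹) = 0.0004658
  Case 3: epsilon = (2.71 × 10⁸) / (1.3 × 10¹¹) = 0.002085
  Case 4: epsilon = (1.55 × 10⁸) / (6.6 × 10¹⁰) = 0.002348
Ordering: 0.002348 (case 4) > 0.002085 (case 3) > 0.0005 (case 1) > 0.0004658 (case 2)
Final answer: 4, 3, 1, 2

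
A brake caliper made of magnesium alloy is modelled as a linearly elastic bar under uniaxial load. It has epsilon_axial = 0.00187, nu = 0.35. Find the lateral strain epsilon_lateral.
Model: a linearly elastic bar under uniaxial load, so epsilon_lateral = -nu·epsilon_axial.
Substitute:
  epsilon_lateral = -(0.35 × 0.00187)
  epsilon_lateral = -0.0006545
Final answer: epsilon_lateral = -0.0006545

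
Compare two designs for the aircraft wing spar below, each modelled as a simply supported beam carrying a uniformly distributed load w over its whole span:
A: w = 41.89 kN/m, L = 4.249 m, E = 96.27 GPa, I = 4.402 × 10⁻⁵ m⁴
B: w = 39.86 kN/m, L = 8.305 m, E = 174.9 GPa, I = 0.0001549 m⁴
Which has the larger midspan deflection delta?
Model: a simply supported beam carrying a uniformly distributed load w over its whole span, so delta = (5·w·L^4) / (384·E·I) (SI units).
  A: delta = (5 × 41890 × 4.249^4) / (384 × (9.627 × 10¹⁰) × (4.402 × 10⁻⁵)) = 0.04195 m = 41.95 mm
  B: delta = (5 × 39860 × 8.305^4) / (384 × (1.749 × 10¹¹) × 0.0001549) = 0.09114 m = 91.14 mm
91.14 mm > 41.95 mm, so B is larger.
Final answer: B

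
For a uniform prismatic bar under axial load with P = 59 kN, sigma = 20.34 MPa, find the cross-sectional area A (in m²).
Model: a uniform prismatic bar under axial load, so sigma = P / A.
Solve for A: A = P / sigma.
Convert to SI units:
  P = 59 kN = 59000 N
  sigma = 20.34 MPa = 2.034 × 10⁷ Pa
Substitute:
  A = 59000 / (2.034 × 10⁷)
  A = 0.002901 m²
Final answer: A = 0.002901 m²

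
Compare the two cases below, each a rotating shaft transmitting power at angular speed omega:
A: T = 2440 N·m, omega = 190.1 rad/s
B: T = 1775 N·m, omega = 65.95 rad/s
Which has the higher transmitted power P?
Model: a rotating shaft transmitting power at angular speed omega, so P = T·omega (SI units).
  A: P = 2440 × 190.1 = 463800 W = 463.8 kW
  B: P = 1775 × 65.95 = 117100 W = 117.1 kW
463.8 kW > 117.1 kW, so A is larger.
Final answer: A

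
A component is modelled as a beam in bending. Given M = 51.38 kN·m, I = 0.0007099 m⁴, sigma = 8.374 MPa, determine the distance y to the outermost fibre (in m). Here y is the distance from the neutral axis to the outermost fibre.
Model: a beam in bending, so sigma = (M·y) / I.
Solve for y: y = (sigma·I) / M.
Convert to SI units:
  M = 51.38 kN·m = 51380 N·m
  sigma = 8.374 MPa = 8.374 × 10⁶ Pa
Substitute:
  y = ((8.374 × 10⁶) × 0.0007099) / 51380
  y = 0.1157 m
Final answer: y = 0.1157 m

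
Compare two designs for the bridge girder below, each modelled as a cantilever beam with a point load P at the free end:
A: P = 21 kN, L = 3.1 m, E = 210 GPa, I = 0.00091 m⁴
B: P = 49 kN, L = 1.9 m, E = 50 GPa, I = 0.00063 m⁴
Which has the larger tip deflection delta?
Model: a cantilever beam with a point load P at the free end, so delta = (P·L^3) / (3·E·I) (SI units).
  A: delta = (21000 × 3.1^3) / (3 × (2.1 × 10¹¹) × 0.00091) = 0.001091 m = 1.091 mm
  B: delta = (49000 × 1.9^3) / (3 × (5 × 10¹⁰) × 0.00063) = 0.003557 m = 3.557 mm
3.557 mm > 1.091 mm, so B is larger.
Final answer: B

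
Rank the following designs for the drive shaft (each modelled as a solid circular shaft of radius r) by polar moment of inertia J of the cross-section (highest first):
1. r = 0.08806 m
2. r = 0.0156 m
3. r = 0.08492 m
Model: a solid circular shaft of radius r, so J = (π·r^4) / 2 (SI units).
  Case 1: J = (π × 0.08806^4) / 2 = 9.446 × 10⁻⁵ m⁴
  Case 2: J = (π × 0.0156^4) / 2 = 9.303 × 10⁻⁸ m⁴
  Case 3: J = (π × 0.08492^4) / 2 = 8.169 × 10⁻⁵ m⁴
Ordering: 9.446 × 10⁻⁵ m⁴ (case 1) > 8.169 × 10⁻⁵ m⁴ (case 3) > 9.303 × 10⁻⁸ m⁴ (case 2)
Final answer: 1, 3, 2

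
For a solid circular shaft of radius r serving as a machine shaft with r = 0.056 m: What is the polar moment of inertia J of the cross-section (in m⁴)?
Model: a solid circular shaft of radius r, so J = (π·r^4) / 2.
Substitute:
  J = (π × 0.056^4) / 2
  J = 1.545 × 10⁻⁵ m⁴
Final answer: J = 1.545 × 10⁻⁵ m⁴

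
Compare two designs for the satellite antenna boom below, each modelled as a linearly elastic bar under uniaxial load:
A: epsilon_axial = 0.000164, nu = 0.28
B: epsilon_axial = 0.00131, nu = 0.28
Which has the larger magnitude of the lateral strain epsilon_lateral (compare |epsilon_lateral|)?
Model: a linearly elastic bar under uniaxial load, so epsilon_lateral = -nu·epsilon_axial (SI units).
  A: epsilon_lateral = -(0.28 × 0.000164) = -4.592 × 10⁻⁵
  B: epsilon_lateral = -(0.28 × 0.00131) = -0.0003668
|epsilon_lateral|: A = 4.592 × 10⁻⁵, B = 0.0003668, so B is larger in magnitude.
Final answer: B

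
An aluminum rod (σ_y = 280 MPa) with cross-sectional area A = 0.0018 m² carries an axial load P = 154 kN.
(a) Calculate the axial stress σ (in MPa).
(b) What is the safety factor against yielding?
(a) Axial stress σ = P/A. Convert P = 154 kN = 154000 N.
  σ = 154000 / 0.0018 = 8.556 × 10⁷ Pa = 85.56 MPa
(b) Safety factor SF = σ_y/σ = 280 / 85.56 = 3.273
Final answer: (a) σ = 85.56 MPa, (b) SF = 3.273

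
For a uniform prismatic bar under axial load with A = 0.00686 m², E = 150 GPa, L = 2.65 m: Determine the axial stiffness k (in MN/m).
Model: a uniform prismatic bar under axial load, so k = (A·E) / L.
Convert to SI units:
  E = 150 GPa = 1.5 × 10¹¹ Pa
Substitute:
  k = (0.00686 × (1.5 × 10¹¹)) / 2.65
  k = 3.883 × 10⁸ N/m
Convert: k = 3.883 × 10⁸ N/m = 388.3 MN/m
Final answer: k = 388.3 MN/m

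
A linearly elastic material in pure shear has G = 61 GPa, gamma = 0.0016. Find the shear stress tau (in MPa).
Model: a linearly elastic material in pure shear, so tau = G·gamma.
Convert to SI units:
  G = 61 GPa = 6.1 × 10¹⁰ Pa
Substitute:
  tau = (6.1 × 10¹⁰) × 0.0016
  tau = 9.76 × 10⁷ Pa
Convert: tau = 9.76 × 10⁷ Pa = 97.6 MPa
Final answer: tau = 97.6 MPa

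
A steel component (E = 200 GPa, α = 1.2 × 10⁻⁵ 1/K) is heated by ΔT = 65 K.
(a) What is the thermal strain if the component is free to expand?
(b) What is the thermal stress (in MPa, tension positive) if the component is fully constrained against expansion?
(a) Free thermal strain ε_th = α·ΔT = (1.2 × 10⁻⁵) × 65 = 0.00078
(b) Fully constrained, the expansion is suppressed, so σ = -E·α·ΔT. Convert E = 200 GPa = 2 × 10¹¹ Pa.
  σ = -(2 × 10¹¹) × (1.2 × 10⁻⁵) × 65 = -1.56 × 10⁸ Pa = -156 MPa (compressive)
Final answer: (a) ε_th = 0.00078, (b) σ = -156 MPa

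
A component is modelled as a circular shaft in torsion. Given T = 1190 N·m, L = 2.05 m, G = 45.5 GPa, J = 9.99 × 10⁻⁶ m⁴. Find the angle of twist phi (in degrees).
Model: a circular shaft in torsion, so phi = (T·L) / (G·J).
Convert to SI units:
  G = 45.5 GPa = 4.55 × 10¹⁰ Pa
Substitute:
  phi = (1190 × 2.05) / ((4.55 × 10¹⁰) × (9.99 × 10⁻⁶))
  phi = 0.005367 rad
Convert to degrees: phi = 0.005367 × 180/π = 0.3075°
Final answer: phi = 0.3075°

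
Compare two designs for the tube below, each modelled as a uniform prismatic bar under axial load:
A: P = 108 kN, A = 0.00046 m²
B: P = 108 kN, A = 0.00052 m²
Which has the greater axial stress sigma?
Model: a uniform prismatic bar under axial load, so sigma = P / A (SI units).
  A: sigma = 108000 / 0.00046 = 2.348 × 10⁸ Pa = 234.8 MPa
  B: sigma = 108000 / 0.00052 = 2.077 × 10⁸ Pa = 207.7 MPa
234.8 MPa > 207.7 MPa, so A is larger.
Final answer: A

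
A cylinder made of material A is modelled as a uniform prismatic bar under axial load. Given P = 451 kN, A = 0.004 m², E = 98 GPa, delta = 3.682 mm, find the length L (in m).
Model: a uniform prismatic bar under axial load, so delta = (P·L) / (A·E).
Solve for L: L = (delta·A·E) / P.
Convert to SI units:
  P = 451 kN = 451000 N
  E = 98 GPa = 9.8 × 10¹⁰ Pa
  delta = 3.682 mm = 0.003682 m
Substitute:
  L = (0.003682 × 0.004 × (9.8 × 10¹⁰)) / 451000
  L = 3.2 m
Final answer: L = 3.2 m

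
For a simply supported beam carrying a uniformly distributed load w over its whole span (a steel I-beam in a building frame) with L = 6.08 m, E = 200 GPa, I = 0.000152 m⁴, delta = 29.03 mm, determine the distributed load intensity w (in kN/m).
Model: a simply supported beam carrying a uniformly distributed load w over its whole span, so delta = (5·w·L^4) / (384·E·I).
Solve for w: w = (384·delta·E·I) / (5·L^4).
Convert to SI units:
  E = 200 GPa = 2 × 10¹¹ Pa
  delta = 29.03 mm = 0.02903 m
Substitute:
  w = (384 × 0.02903 × (2 × 10¹¹) × 0.000152) / (5 × 6.08^4)
  w = 49600 N/m
Convert: w = 49600 N/m = 49.6 kN/m
Final answer: w = 49.6 kN/m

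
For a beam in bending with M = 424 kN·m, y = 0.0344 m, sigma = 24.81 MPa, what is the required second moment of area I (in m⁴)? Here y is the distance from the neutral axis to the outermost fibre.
Model: a beam in bending, so sigma = (M·y) / I.
Solve for I: I = (M·y) / sigma.
Convert to SI units:
  M = 424 kN·m = 424000 N·m
  sigma = 24.81 MPa = 2.481 × 10⁷ Pa
Substitute:
  I = (424000 × 0.0344) / (2.481 × 10⁷)
  I = 0.0005879 m⁴
Final answer: I = 0.0005879 m⁴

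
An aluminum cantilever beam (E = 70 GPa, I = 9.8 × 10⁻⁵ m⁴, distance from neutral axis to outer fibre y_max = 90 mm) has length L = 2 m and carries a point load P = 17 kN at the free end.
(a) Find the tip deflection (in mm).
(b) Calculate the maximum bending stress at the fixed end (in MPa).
(a) Tip deflection of a cantilever with an end point load: δ = P·L^3 / (3·E·I). Convert P = 17 kN = 17000 N, E = 70 GPa = 7 × 10¹⁰ Pa.
  δ = (17000 × 2^3) / (3 × (7 × 10¹⁰) × (9.8 × 10⁻⁵)) = 0.006608 m = 6.608 mm
(b) Maximum bending moment at the fixed end: M = P·L = 17000 × 2 = 34000 N·m. Convert y_max = 90 mm = 0.09 m.
  σ = M·y_max / I = (34000 × 0.09) / (9.8 × 10⁻⁵) = 3.122 × 10⁷ Pa = 31.22 MPa
Final answer: (a) δ = 6.608 mm, (b) σ = 31.22 MPa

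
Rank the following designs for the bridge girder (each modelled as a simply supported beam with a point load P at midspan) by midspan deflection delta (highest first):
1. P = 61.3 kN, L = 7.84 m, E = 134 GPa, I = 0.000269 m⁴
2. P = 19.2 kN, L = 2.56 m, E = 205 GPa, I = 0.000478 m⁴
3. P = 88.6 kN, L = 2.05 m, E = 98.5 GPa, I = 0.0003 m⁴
Model: a simply supported beam with a point load P at midspan, so delta = (P·L^3) / (48·E·I) (SI units).
  Case 1: delta = (61300 × 7.84^3) / (48 × (1.34 × 10¹¹) × 0.000269) = 0.01707 m = 17.07 mm
  Case 2: delta = (19200 × 2.56^3) / (48 × (2.05 × 10¹¹) × 0.000478) = 6.849 × 10⁻⁵ m = 0.06849 mm
  Case 3: delta = (88600 × 2.05^3) / (48 × (9.85 × 10¹⁰) × 0.0003) = 0.0005381 m = 0.5381 mm
Ordering: 17.07 mm (case 1) > 0.5381 mm (case 3) > 0.06849 mm (case 2)
Final answer: 1, 3, 2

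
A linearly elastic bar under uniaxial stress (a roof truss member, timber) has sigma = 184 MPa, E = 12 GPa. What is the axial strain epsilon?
Model: a linearly elastic bar under uniaxial stress, so epsilon = sigma / E.
Convert to SI units:
  sigma = 184 MPa = 1.84 × 10⁸ Pa
  E = 12 GPa = 1.2 × 10¹⁰ Pa
Substitute:
  epsilon = (1.84 × 10⁸) / (1.2 × 10¹⁰)
  epsilon = 0.01533
Final answer: epsilon = 0.01533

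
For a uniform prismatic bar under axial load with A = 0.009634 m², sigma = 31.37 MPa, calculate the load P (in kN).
Model: a uniform prismatic bar under axial load, so sigma = P / A.
Solve for P: P = sigma·A.
Convert to SI units:
  sigma = 31.37 MPa = 3.137 × 10⁷ Pa
Substitute:
  P = (3.137 × 10⁷) × 0.009634
  P = 302200 N
Convert: P = 302200 N = 302.2 kN
Final answer: P = 302.2 kN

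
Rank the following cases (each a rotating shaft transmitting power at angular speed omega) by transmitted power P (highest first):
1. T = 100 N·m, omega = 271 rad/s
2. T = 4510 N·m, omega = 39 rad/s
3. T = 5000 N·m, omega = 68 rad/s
Model: a rotating shaft transmitting power at angular speed omega, so P = T·omega (SI units).
  Case 1: P = 100 × 271 = 27100 W = 27.1 kW
  Case 2: P = 4510 × 39 = 175900 W = 175.9 kW
  Case 3: P = 5000 × 68 = 340000 W = 340 kW
Ordering: 340 kW (case 3) > 175.9 kW (case 2) > 27.1 kW (case 1)
Final answer: 3, 2, 1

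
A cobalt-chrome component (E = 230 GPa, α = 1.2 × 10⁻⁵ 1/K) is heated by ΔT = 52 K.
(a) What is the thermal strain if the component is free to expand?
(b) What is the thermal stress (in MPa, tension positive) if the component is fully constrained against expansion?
(a) Free thermal strain ε_th = α·ΔT = (1.2 × 10⁻⁵) × 52 = 0.000624
(b) Fully constrained, the expansion is suppressed, so σ = -E·α·ΔT. Convert E = 230 GPa = 2.3 × 10¹¹ Pa.
  σ = -(2.3 × 10¹¹) × (1.2 × 10⁻⁵) × 52 = -1.435 × 10⁸ Pa = -143.5 MPa (compressive)
Final answer: (a) ε_th = 0.000624, (b) σ = -143.5 MPa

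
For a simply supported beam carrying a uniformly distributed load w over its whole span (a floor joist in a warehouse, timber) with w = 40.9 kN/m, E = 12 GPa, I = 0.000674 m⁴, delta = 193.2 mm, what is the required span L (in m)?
Model: a simply supported beam carrying a uniformly distributed load w over its whole span, so delta = (5·w·L^4) / (384·E·I).
Solve for L: L = ((384·delta·E·I) / (5·w))^(1/4).
Convert to SI units:
  w = 40.9 kN/m = 40900 N/m
  E = 12 GPa = 1.2 × 10¹⁰ Pa
  delta = 193.2 mm = 0.1932 m
Substitute:
  L = ((384 × 0.1932 × (1.2 × 10¹⁰) × 0.000674) / (5 × 40900))^(1/4)
  L = 7.36 m
Final answer: L = 7.36 m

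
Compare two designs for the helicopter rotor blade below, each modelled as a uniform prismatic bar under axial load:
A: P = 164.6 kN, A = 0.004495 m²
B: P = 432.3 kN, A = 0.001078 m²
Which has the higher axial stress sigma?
Model: a uniform prismatic bar under axial load, so sigma = P / A (SI units).
  A: sigma = 164600 / 0.004495 = 3.662 × 10⁷ Pa = 36.62 MPa
  B: sigma = 432300 / 0.001078 = 4.01 × 10⁸ Pa = 401 MPa
401 MPa > 36.62 MPa, so B is larger.
Final answer: B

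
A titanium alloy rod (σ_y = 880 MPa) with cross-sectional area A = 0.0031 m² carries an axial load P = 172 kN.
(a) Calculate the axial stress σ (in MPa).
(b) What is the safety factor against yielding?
(a) Axial stress σ = P/A. Convert P = 172 kN = 172000 N.
  σ = 172000 / 0.0031 = 5.548 × 10⁷ Pa = 55.48 MPa
(b) Safety factor SF = σ_y/σ = 880 / 55.48 = 15.86
Final answer: (a) σ = 55.48 MPa, (b) SF = 15.86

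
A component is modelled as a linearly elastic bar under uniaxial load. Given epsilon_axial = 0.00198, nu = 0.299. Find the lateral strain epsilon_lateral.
Model: a linearly elastic bar under uniaxial load, so epsilon_lateral = -nu·epsilon_axial.
Substitute:
  epsilon_lateral = -(0.299 × 0.00198)
  epsilon_lateral = -0.000592
Final answer: epsilon_lateral = -0.000592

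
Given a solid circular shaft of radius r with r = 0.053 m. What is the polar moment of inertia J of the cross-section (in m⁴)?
Model: a solid circular shaft of radius r, so J = (π·r^4) / 2.
Substitute:
  J = (π × 0.053^4) / 2
  J = 1.239 × 10⁻⁵ m⁴
Final answer: J = 1.239 × 10⁻⁵ m⁴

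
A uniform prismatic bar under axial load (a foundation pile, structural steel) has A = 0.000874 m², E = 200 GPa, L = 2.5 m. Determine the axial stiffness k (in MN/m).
Model: a uniform prismatic bar under axial load, so k = (A·E) / L.
Convert to SI units:
  E = 200 GPa = 2 × 10¹¹ Pa
Substitute:
  k = (0.000874 × (2 × 10¹¹)) / 2.5
  k = 6.992 × 10⁷ N/m
Convert: k = 6.992 × 10⁷ N/m = 69.92 MN/m
Final answer: k = 69.92 MN/m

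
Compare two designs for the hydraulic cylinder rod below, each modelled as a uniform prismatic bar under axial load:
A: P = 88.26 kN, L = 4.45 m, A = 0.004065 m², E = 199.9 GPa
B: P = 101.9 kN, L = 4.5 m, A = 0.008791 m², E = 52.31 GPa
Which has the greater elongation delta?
Model: a uniform prismatic bar under axial load, so delta = (P·L) / (A·E) (SI units).
  A: delta = (88260 × 4.45) / (0.004065 × (1.999 × 10¹¹)) = 0.0004833 m = 0.4833 mm
  B: delta = (101900 × 4.5) / (0.008791 × (5.231 × 10¹⁰)) = 0.0009972 m = 0.9972 mm
0.9972 mm > 0.4833 mm, so B is larger.
Final answer: B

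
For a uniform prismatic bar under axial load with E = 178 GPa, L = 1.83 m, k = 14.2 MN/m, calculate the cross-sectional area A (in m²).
Model: a uniform prismatic bar under axial load, so k = (A·E) / L.
Solve for A: A = (k·L) / E.
Convert to SI units:
  E = 178 GPa = 1.78 × 10¹¹ Pa
  k = 14.2 MN/m = 1.42 × 10⁷ N/m
Substitute:
  A = ((1.42 × 10⁷) × 1.83) / (1.78 × 10¹¹)
  A = 0.000146 m²
Final answer: A = 0.000146 m²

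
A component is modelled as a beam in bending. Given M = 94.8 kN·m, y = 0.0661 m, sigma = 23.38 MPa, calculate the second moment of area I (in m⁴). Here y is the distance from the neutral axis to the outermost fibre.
Model: a beam in bending, so sigma = (M·y) / I.
Solve for I: I = (M·y) / sigma.
Convert to SI units:
  M = 94.8 kN·m = 94800 N·m
  sigma = 23.38 MPa = 2.338 × 10⁷ Pa
Substitute:
  I = (94800 × 0.0661) / (2.338 × 10⁷)
  I = 0.000268 m⁴
Final answer: I = 0.000268 m⁴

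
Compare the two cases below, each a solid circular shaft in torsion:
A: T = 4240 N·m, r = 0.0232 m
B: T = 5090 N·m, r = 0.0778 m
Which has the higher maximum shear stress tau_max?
Model: a solid circular shaft in torsion, so tau_max = (2·T) / (π·r^3) (SI units).
  A: tau_max = (2 × 4240) / (π × 0.0232^3) = 2.162 × 10⁸ Pa = 216.2 MPa
  B: tau_max = (2 × 5090) / (π × 0.0778^3) = 6.881 × 10⁶ Pa = 6.881 MPa
216.2 MPa > 6.881 MPa, so A is larger.
Final answer: A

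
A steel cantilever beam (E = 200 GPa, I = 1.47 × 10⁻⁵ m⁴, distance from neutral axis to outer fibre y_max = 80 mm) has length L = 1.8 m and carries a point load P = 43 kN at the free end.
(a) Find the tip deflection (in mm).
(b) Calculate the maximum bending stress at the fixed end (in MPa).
(a) Tip deflection of a cantilever with an end point load: δ = P·L^3 / (3·E·I). Convert P = 43 kN = 43000 N, E = 200 GPa = 2 × 10¹¹ Pa.
  δ = (43000 × 1.8^3) / (3 × (2 × 10¹¹) × (1.47 × 10⁻⁵)) = 0.02843 m = 28.43 mm
(b) Maximum bending moment at the fixed end: M = P·L = 43000 × 1.8 = 77400 N·m. Convert y_max = 80 mm = 0.08 m.
  σ = M·y_max / I = (77400 × 0.08) / (1.47 × 10⁻⁵) = 4.212 × 10⁸ Pa = 421.2 MPa
Final answer: (a) δ = 28.43 mm, (b) σ = 421.2 MPa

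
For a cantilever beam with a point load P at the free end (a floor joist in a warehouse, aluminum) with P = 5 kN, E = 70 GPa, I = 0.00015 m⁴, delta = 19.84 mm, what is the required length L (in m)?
Model: a cantilever beam with a point load P at the free end, so delta = (P·L^3) / (3·E·I).
Solve for L: L = ((3·delta·E·I) / P)^(1/3).
Convert to SI units:
  P = 5 kN = 5000 N
  E = 70 GPa = 7 × 10¹⁰ Pa
  delta = 19.84 mm = 0.01984 m
Substitute:
  L = ((3 × 0.01984 × (7 × 10¹⁰) × 0.00015) / 5000)^(1/3)
  L = 5 m
Final answer: L = 5 m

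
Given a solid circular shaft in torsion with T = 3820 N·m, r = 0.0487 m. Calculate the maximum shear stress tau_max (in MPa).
Model: a solid circular shaft in torsion, so tau_max = (2·T) / (π·r^3).
Substitute:
  tau_max = (2 × 3820) / (π × 0.0487^3)
  tau_max = 2.106 × 10⁷ Pa
Convert: tau_max = 2.106 × 10⁷ Pa = 21.06 MPa
Final answer: tau_max = 21.06 MPa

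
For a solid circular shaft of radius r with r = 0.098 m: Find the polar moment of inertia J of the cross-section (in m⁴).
Model: a solid circular shaft of radius r, so J = (π·r^4) / 2.
Substitute:
  J = (π × 0.098^4) / 2
  J = 0.0001449 m⁴
Final answer: J = 0.0001449 m⁴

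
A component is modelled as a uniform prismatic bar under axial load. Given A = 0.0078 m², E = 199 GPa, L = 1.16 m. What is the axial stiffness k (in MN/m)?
Model: a uniform prismatic bar under axial load, so k = (A·E) / L.
Convert to SI units:
  E = 199 GPa = 1.99 × 10¹¹ Pa
Substitute:
  k = (0.0078 × (1.99 × 10¹¹)) / 1.16
  k = 1.338 × 10⁹ N/m
Convert: k = 1.338 × 10⁹ N/m = 1338 MN/m
Final answer: k = 1338 MN/m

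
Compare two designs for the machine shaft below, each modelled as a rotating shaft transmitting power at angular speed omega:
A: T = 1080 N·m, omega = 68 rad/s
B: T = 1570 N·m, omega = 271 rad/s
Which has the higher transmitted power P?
Model: a rotating shaft transmitting power at angular speed omega, so P = T·omega (SI units).
  A: P = 1080 × 68 = 73440 W = 73.44 kW
  B: P = 1570 × 271 = 425500 W = 425.5 kW
425.5 kW > 73.44 kW, so B is larger.
Final answer: B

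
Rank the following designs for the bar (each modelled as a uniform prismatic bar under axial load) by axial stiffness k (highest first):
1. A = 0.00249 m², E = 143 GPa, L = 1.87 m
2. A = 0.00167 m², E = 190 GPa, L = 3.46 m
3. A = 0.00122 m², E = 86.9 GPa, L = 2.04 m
Model: a uniform prismatic bar under axial load, so k = (A·E) / L (SI units).
  Case 1: k = (0.00249 × (1.43 × 10¹¹)) / 1.87 = 1.904 × 10⁸ N/m = 190.4 MN/m
  Case 2: k = (0.00167 × (1.9 × 10¹¹)) / 3.46 = 9.171 × 10⁷ N/m = 91.71 MN/m
  Case 3: k = (0.00122 × (8.69 × 10¹⁰)) / 2.04 = 5.197 × 10⁷ N/m = 51.97 MN/m
Ordering: 190.4 MN/m (case 1) > 91.71 MN/m (case 2) > 51.97 MN/m (case 3)
Final answer: 1, 2, 3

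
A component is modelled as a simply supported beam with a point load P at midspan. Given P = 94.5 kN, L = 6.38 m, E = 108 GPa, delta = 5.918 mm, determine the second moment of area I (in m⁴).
Model: a simply supported beam with a point load P at midspan, so delta = (P·L^3) / (48·E·I).
Solve for I: I = (P·L^3) / (48·delta·E).
Convert to SI units:
  P = 94.5 kN = 94500 N
  E = 108 GPa = 1.08 × 10¹¹ Pa
  delta = 5.918 mm = 0.005918 m
Substitute:
  I = (94500 × 6.38^3) / (48 × 0.005918 × (1.08 × 10¹¹))
  I = 0.0007999 m⁴
Final answer: I = 0.0007999 m⁴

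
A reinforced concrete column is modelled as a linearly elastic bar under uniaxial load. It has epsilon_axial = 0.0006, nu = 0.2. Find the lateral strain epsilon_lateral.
Model: a linearly elastic bar under uniaxial load, so epsilon_lateral = -nu·epsilon_axial.
Substitute:
  epsilon_lateral = -(0.2 × 0.0006)
  epsilon_lateral = -0.00012
Final answer: epsilon_lateral = -0.00012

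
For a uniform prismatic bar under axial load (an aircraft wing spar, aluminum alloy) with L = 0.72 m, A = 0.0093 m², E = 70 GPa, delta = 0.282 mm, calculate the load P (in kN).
Model: a uniform prismatic bar under axial load, so delta = (P·L) / (A·E).
Solve for P: P = (delta·A·E) / L.
Convert to SI units:
  E = 70 GPa = 7 × 10¹⁰ Pa
  delta = 0.282 mm = 0.000282 m
Substitute:
  P = (0.000282 × 0.0093 × (7 × 10¹⁰)) / 0.72
  P = 255000 N
Convert: P = 255000 N = 255 kN
Final answer: P = 255 kN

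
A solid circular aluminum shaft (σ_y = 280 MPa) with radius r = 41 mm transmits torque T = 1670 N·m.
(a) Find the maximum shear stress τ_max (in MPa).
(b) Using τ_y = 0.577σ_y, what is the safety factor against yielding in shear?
(a) For a solid circular shaft, τ_max = T·r/J with J = π·r^4/2, i.e. τ_max = 2·T / (π·r^3). Convert r = 41 mm = 0.041 m.
  τ_max = (2 × 1670) / (π × 0.041^3) = 1.543 × 10⁷ Pa = 15.43 MPa
(b) τ_y = 0.577 × 280 = 161.56 MPa
  SF = τ_y/τ_max = 161.56 / 15.43 = 10.47
Final answer: (a) τ_max = 15.43 MPa, (b) SF = 10.47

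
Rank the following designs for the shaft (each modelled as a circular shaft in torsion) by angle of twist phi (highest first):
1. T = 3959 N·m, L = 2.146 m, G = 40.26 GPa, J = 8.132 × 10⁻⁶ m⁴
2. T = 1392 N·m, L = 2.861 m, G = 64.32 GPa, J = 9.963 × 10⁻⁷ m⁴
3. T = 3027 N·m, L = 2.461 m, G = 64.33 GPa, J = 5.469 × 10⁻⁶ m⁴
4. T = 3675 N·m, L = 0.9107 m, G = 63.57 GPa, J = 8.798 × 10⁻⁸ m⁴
Model: a circular shaft in torsion, so phi = (T·L) / (G·J) (SI units).
  Case 1: phi = (3959 × 2.146) / ((4.026 × 10¹⁰) × (8.132 × 10⁻⁶)) = 0.02595 rad = 1.487°
  Case 2: phi = (1392 × 2.861) / ((6.432 × 10¹⁰) × (9.963 × 10⁻⁷)) = 0.06215 rad = 3.561°
  Case 3: phi = (3027 × 2.461) / ((6.433 × 10¹⁰) × (5.469 × 10⁻⁶)) = 0.02117 rad = 1.213°
  Case 4: phi = (3675 × 0.9107) / ((6.357 × 10¹⁰) × (8.798 × 10⁻⁸)) = 0.5984 rad = 34.29°
Ordering: 34.29° (case 4) > 3.561° (case 2) > 1.487° (case 1) > 1.213° (case 3)
Final answer: 4, 2, 1, 3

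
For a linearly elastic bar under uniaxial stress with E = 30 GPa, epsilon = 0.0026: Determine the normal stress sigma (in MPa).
Model: a linearly elastic bar under uniaxial stress, so sigma = E·epsilon.
Convert to SI units:
  E = 30 GPa = 3 × 10¹⁰ Pa
Substitute:
  sigma = (3 × 10¹⁰) × 0.0026
  sigma = 7.8 × 10⁷ Pa
Convert: sigma = 7.8 × 10⁷ Pa = 78 MPa
Final answer: sigma = 78 MPa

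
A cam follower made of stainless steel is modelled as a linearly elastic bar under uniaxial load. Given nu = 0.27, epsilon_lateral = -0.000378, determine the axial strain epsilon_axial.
Model: a linearly elastic bar under uniaxial load, so epsilon_lateral = -nu·epsilon_axial.
Solve for epsilon_axial: epsilon_axial = -epsilon_lateral / nu.
Substitute:
  epsilon_axial = -(-0.000378) / 0.27
  epsilon_axial = 0.0014
Final answer: epsilon_axial = 0.0014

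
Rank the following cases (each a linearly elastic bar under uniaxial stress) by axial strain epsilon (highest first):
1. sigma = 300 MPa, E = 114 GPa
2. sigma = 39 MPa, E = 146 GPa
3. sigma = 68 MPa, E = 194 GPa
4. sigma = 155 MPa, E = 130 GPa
Model: a linearly elastic bar under uniaxial stress, so epsilon = sigma / E (SI units).
  Case 1: epsilon = (3 × 10⁸) / (1.14 × 10¹¹) = 0.002632
  Case 2: epsilon = (3.9 × 10⁷) / (1.46 × 10¹¹) = 0.0002671
  Case 3: epsilon = (6.8 × 10⁷) / (1.94 × 10¹¹) = 0.0003505
  Case 4: epsilon = (1.55 × 10⁸) / (1.3 × 10¹¹) = 0.001192
Ordering: 0.002632 (case 1) > 0.001192 (case 4) > 0.0003505 (case 3) > 0.0002671 (case 2)
Final answer: 1, 4, 3, 2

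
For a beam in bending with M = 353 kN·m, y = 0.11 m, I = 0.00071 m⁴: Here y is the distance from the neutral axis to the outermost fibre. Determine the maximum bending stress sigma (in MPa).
Model: a beam in bending, so sigma = (M·y) / I.
Convert to SI units:
  M = 353 kN·m = 353000 N·m
Substitute:
  sigma = (353000 × 0.11) / 0.00071
  sigma = 5.469 × 10⁷ Pa
Convert: sigma = 5.469 × 10⁷ Pa = 54.69 MPa
Final answer: sigma = 54.69 MPa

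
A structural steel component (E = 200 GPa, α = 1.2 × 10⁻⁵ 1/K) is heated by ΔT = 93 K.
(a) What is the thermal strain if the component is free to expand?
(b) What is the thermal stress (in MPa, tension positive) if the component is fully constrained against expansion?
(a) Free thermal strain ε_th = α·ΔT = (1.2 × 10⁻⁵) × 93 = 0.001116
(b) Fully constrained, the expansion is suppressed, so σ = -E·α·ΔT. Convert E = 200 GPa = 2 × 10¹¹ Pa.
  σ = -(2 × 10¹¹) × (1.2 × 10⁻⁵) × 93 = -2.232 × 10⁸ Pa = -223.2 MPa (compressive)
Final answer: (a) ε_th = 0.001116, (b) σ = -223.2 MPa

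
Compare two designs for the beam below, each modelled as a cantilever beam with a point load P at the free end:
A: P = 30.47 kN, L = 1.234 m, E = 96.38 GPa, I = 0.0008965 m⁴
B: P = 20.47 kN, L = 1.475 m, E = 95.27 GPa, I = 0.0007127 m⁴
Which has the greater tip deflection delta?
Model: a cantilever beam with a point load P at the free end, so delta = (P·L^3) / (3·E·I) (SI units).
  A: delta = (30470 × 1.234^3) / (3 × (9.638 × 10¹⁰) × 0.0008965) = 0.0002209 m = 0.2209 mm
  B: delta = (20470 × 1.475^3) / (3 × (9.527 × 10¹⁰) × 0.0007127) = 0.0003225 m = 0.3225 mm
0.3225 mm > 0.2209 mm, so B is larger.
Final answer: B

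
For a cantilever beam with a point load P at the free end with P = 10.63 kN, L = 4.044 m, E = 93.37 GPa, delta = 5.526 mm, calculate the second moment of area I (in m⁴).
Model: a cantilever beam with a point load P at the free end, so delta = (P·L^3) / (3·E·I).
Solve for I: I = (P·L^3) / (3·delta·E).
Convert to SI units:
  P = 10.63 kN = 10630 N
  E = 93.37 GPa = 9.337 × 10¹⁰ Pa
  delta = 5.526 mm = 0.005526 m
Substitute:
  I = (10630 × 4.044^3) / (3 × 0.005526 × (9.337 × 10¹⁰))
  I = 0.0004542 m⁴
Final answer: I = 0.0004542 m⁴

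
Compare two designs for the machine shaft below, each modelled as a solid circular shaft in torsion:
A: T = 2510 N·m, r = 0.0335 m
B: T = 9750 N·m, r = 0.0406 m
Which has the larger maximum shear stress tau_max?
Model: a solid circular shaft in torsion, so tau_max = (2·T) / (π·r^3) (SI units).
  A: tau_max = (2 × 2510) / (π × 0.0335^3) = 4.25 × 10⁷ Pa = 42.5 MPa
  B: tau_max = (2 × 9750) / (π × 0.0406^3) = 9.275 × 10⁷ Pa = 92.75 MPa
92.75 MPa > 42.5 MPa, so B is larger.
Final answer: B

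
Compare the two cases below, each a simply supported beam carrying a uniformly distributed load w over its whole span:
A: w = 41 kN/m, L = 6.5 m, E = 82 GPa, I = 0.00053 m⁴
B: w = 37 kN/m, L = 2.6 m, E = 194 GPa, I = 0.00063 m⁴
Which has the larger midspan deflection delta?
Model: a simply supported beam carrying a uniformly distributed load w over its whole span, so delta = (5·w·L^4) / (384·E·I) (SI units).
  A: delta = (5 × 41000 × 6.5^4) / (384 × (8.2 × 10¹⁰) × 0.00053) = 0.02193 m = 21.93 mm
  B: delta = (5 × 37000 × 2.6^4) / (384 × (1.94 × 10¹¹) × 0.00063) = 0.0001801 m = 0.1801 mm
21.93 mm > 0.1801 mm, so A is larger.
Final answer: A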